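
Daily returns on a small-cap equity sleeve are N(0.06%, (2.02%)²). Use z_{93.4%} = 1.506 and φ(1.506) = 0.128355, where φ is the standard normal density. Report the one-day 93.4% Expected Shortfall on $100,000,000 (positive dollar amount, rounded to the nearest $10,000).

Tail multiplier: φ(z)/(1−α) = 0.128355 / 0.066 = 1.945.
ES = −(0.06%) + 2.02% × 1.945 = 3.869%.
On $100,000,000: 0.03869 × $100,000,000 = $3,869,000.

$3,870,000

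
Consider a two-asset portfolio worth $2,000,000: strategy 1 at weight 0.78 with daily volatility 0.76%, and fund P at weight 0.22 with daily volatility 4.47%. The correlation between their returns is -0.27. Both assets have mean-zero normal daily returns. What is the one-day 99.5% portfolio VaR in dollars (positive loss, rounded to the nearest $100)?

$51,600

σ_p² = 0.78²·0.76² + 0.22²·4.47² + 2·-0.27·0.78·0.22·0.76·4.47 = 1.0037 (%²).
σ_p = √1.0037 = 1.002%.
At 99.5%, z = 2.576.
VaR = 2.576 × 1.002% = 2.581%; on $2,000,000 that is $51,620.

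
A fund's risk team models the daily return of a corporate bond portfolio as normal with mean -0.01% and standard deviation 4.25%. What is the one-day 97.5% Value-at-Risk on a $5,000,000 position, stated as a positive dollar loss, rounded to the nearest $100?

$417,000

At 97.5% one-sided, z = 1.960.
VaR = −μ + z·σ = −(-0.01%) + 1.960 × 4.25% = 8.340%.
On $5,000,000: 0.08340 × $5,000,000 = $417,000.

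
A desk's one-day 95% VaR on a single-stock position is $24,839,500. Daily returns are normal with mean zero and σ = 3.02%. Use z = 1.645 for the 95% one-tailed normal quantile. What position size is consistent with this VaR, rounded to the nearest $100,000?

$500,000,000

VaR as a fraction of value: z·σ = 1.645 × 3.02% = 4.9679%.
Position = $24,839,500 / 0.049679 = $500,000,000.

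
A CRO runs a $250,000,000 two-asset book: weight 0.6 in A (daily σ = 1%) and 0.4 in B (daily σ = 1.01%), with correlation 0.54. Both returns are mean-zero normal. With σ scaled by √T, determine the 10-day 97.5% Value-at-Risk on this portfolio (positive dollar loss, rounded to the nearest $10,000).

σ_p = √(0.6²·1² + 0.4²·1.01² + 2·0.54·0.6·0.4·1·1.01) = 0.886%.
σ_{10d} = 0.886% × √10 = 2.802%.
z(97.5%) = 1.960.
VaR = 1.960 × 2.802% = 5.492%; on $250,000,000 that is $13,730,000.

$13,730,000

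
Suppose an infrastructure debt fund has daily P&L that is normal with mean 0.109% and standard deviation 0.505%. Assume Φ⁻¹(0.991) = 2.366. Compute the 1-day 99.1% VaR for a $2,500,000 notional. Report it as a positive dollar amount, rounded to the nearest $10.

VaR = −μ + z·σ = −(0.109%) + 2.366 × 0.505% = 1.086%.
On $2,500,000: 0.01086 × $2,500,000 = $27,150.

$27,150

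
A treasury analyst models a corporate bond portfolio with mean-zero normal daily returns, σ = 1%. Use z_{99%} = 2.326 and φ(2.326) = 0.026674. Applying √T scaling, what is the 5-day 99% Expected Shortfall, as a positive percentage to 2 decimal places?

σ_{5d} = 1% × √5 = 2.236%.
ES multiplier = φ(z)/(1−α) = 0.026674/0.01 = 2.667.
ES = 2.236% × 2.667 = 5.963%.

5.96%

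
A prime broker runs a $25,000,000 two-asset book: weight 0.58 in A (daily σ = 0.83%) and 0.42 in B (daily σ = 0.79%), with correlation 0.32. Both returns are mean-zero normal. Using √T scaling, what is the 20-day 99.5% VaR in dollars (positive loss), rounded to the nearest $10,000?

σ_p = √(0.58²·0.83² + 0.42²·0.79² + 2·0.32·0.58·0.42·0.83·0.79) = 0.666%.
σ_{20d} = 0.666% × √20 = 2.978%.
z(99.5%) = 2.576.
VaR = 2.576 × 2.978% = 7.671%; on $25,000,000 that is $1,917,750.

$1,920,000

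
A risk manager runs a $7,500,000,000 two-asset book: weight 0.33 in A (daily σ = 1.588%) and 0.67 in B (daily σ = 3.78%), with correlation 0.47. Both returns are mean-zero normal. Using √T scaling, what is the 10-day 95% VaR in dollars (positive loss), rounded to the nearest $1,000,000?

σ_p = √(0.33²·1.588² + 0.67²·3.78² + 2·0.47·0.33·0.67·1.588·3.78) = 2.817%.
σ_{10d} = 2.817% × √10 = 8.908%.
z(95%) = 1.645.
VaR = 1.645 × 8.908% = 14.654%; on $7,500,000,000 that is $1,099,050,000.

$1,099,000,000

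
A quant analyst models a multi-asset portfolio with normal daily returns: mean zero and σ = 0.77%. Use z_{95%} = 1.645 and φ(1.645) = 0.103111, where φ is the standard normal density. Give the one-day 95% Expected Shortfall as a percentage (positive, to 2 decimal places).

1.59%

Tail multiplier: φ(z)/(1−α) = 0.103111 / 0.05 = 2.062.
ES = 0.77% × 2.062 = 1.588%.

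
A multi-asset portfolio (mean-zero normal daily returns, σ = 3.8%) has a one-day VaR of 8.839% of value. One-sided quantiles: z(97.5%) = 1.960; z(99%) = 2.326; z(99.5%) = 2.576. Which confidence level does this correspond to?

99%

Implied z = VaR/σ = 8.839 / 3.8 = 2.326.
This matches z(99%) = 2.326.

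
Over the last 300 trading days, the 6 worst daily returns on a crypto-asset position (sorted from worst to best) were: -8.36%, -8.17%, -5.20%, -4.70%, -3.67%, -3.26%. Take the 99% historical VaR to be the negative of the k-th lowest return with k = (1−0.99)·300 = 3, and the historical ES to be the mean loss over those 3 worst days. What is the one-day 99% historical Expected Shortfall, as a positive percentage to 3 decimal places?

The 3 worst returns sum to -21.73%.
ES = −(-21.73%) / 3 = 7.2433…% ≈ 7.243%.

7.243%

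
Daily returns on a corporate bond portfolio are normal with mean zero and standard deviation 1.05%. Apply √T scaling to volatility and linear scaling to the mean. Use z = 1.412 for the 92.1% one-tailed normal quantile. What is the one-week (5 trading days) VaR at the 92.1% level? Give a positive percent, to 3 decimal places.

σ_{5d} = 1.05% × √5 = 2.348%.
VaR = 1.412 × 2.348% = 3.315%.

3.315%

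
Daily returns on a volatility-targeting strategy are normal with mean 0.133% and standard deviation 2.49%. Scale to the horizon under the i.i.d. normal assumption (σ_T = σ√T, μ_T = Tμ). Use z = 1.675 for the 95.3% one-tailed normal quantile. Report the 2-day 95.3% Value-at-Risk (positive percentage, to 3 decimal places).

σ_{2d} = 2.49% × √2 = 3.521%; μ_{2d} = 2 × 0.133% = 0.266%.
VaR = −(0.266%) + 1.675 × 3.521% = 5.632%.

5.632%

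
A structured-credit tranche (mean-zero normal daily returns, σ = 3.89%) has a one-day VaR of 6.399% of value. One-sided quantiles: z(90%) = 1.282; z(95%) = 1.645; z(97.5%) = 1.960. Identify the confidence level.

Implied z = VaR/σ = 6.399 / 3.89 = 1.645.
This matches z(95%) = 1.645.

95%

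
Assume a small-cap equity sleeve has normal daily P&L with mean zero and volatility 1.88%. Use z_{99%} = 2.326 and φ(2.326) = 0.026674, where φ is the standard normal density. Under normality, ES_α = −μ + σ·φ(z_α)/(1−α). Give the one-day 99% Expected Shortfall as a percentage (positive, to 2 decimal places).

Tail multiplier: φ(z)/(1−α) = 0.026674 / 0.01 = 2.667.
ES = 1.88% × 2.667 = 5.014%.

5.01%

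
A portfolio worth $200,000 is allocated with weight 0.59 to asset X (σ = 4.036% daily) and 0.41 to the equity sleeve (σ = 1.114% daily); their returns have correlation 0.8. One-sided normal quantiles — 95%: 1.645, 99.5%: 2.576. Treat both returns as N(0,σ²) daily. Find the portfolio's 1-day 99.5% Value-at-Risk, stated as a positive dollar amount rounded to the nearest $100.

σ_p² = 0.59²·4.036² + 0.41²·1.114² + 2·0.8·0.59·0.41·4.036·1.114 = 7.6191 (%²).
σ_p = √7.6191 = 2.760%.
VaR = 2.576 × 2.760% = 7.110%; on $200,000 that is $14,220.

$14,200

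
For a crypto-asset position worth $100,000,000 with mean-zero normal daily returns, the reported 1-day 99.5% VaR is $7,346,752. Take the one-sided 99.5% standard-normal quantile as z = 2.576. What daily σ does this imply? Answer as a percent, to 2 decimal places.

VaR as a fraction: $7,346,752 / $100,000,000 = 7.347%.
σ = VaR / z = 7.347% / 2.576 = 2.852%.

2.85%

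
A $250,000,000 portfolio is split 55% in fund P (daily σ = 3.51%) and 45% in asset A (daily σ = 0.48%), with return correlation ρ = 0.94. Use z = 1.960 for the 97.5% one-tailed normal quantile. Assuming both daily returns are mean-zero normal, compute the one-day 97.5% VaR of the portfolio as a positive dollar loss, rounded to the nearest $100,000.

σ_p² = 0.55²·3.51² + 0.45²·0.48² + 2·0.94·0.55·0.45·3.51·0.48 = 4.5574 (%²).
σ_p = √4.5574 = 2.135%.
VaR = 1.960 × 2.135% = 4.185%; on $250,000,000 that is $10,462,500.

$10,500,000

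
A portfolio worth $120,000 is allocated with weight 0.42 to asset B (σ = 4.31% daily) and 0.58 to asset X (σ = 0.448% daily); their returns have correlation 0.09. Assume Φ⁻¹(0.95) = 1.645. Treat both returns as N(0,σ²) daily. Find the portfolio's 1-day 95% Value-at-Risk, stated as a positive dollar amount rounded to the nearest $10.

σ_p² = 0.42²·4.31² + 0.58²·0.448² + 2·0.09·0.42·0.58·4.31·0.448 = 3.4290 (%²).
σ_p = √3.4290 = 1.852%.
VaR = 1.645 × 1.852% = 3.047%; on $120,000 that is $3,656.

$3,660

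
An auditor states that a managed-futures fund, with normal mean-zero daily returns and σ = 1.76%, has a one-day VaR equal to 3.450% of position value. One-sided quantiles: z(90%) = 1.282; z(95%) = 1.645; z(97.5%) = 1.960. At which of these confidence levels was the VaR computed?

Implied z = VaR/σ = 3.450 / 1.76 = 1.960.
This matches z(97.5%) = 1.960.

97.5%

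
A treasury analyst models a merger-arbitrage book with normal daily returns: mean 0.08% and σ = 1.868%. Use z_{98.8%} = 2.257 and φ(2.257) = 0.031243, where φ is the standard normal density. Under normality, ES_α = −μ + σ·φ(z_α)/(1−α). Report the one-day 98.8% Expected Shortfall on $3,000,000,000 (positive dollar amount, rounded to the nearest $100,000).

Tail multiplier: φ(z)/(1−α) = 0.031243 / 0.012 = 2.604.
ES = −(0.08%) + 1.868% × 2.604 = 4.784%.
On $3,000,000,000: 0.04784 × $3,000,000,000 = $143,520,000.

$143,500,000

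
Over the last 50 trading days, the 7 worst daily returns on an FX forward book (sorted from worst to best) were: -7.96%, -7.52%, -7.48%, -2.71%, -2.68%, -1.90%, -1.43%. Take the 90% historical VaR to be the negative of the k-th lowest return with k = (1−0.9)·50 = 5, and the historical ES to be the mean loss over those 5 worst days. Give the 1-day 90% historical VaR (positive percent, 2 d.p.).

k = 5; the 5th lowest return is -2.68%, so VaR = 2.68%.

2.68%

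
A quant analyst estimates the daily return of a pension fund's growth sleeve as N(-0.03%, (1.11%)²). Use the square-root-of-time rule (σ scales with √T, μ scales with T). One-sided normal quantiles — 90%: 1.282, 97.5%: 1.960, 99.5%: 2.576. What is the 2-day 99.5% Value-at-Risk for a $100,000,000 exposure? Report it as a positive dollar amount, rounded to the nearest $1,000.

σ_{2d} = 1.11% × √2 = 1.570%; μ_{2d} = 2 × -0.03% = -0.060%.
VaR = −(-0.060%) + 2.576 × 1.570% = 4.104%.
On $100,000,000: 0.04104 × $100,000,000 = $4,104,000.

$4,104,000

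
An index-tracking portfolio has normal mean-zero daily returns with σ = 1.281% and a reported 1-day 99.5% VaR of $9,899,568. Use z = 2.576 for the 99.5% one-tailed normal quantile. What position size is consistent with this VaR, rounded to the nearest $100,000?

$300,000,000

VaR as a fraction of value: z·σ = 2.576 × 1.281% = 3.29986%.
Position = $9,899,568 / 0.0329986 = $300,000,000.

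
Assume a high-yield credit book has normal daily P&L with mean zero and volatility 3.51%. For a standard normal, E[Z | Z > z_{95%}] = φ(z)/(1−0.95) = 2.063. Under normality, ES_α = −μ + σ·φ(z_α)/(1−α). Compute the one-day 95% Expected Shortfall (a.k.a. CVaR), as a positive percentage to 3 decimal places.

7.241%

ES = 3.51% × 2.063 = 7.241%.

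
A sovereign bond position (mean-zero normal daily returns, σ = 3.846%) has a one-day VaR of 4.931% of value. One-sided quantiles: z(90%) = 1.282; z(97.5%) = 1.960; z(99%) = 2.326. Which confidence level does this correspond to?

Implied z = VaR/σ = 4.931 / 3.846 = 1.282.
This matches z(90%) = 1.282.

90%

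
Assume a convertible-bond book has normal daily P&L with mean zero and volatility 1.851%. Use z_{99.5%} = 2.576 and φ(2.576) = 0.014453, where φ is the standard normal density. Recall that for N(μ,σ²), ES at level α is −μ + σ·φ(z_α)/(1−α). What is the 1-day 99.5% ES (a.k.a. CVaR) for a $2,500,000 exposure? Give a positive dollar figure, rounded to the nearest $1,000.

$134,000

Tail multiplier: φ(z)/(1−α) = 0.014453 / 0.005 = 2.891.
ES = 1.851% × 2.891 = 5.351%.
On $2,500,000: 0.05351 × $2,500,000 = $133,775.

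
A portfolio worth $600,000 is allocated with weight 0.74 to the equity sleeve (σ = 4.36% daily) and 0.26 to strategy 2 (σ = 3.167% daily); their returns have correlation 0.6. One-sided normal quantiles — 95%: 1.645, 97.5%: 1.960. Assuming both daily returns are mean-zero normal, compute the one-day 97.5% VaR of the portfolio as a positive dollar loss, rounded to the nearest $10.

σ_p² = 0.74²·4.36² + 0.26²·3.167² + 2·0.6·0.74·0.26·4.36·3.167 = 14.2757 (%²).
σ_p = √14.2757 = 3.778%.
VaR = 1.960 × 3.778% = 7.405%; on $600,000 that is $44,430.

$44,430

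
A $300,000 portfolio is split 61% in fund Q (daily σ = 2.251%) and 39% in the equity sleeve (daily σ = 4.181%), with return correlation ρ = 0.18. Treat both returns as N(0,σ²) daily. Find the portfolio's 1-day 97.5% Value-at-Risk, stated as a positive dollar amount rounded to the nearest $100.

$13,600

σ_p² = 0.61²·2.251² + 0.39²·4.181² + 2·0.18·0.61·0.39·2.251·4.181 = 5.3503 (%²).
σ_p = √5.3503 = 2.313%.
At 97.5%, z = 1.960.
VaR = 1.960 × 2.313% = 4.533%; on $300,000 that is $13,599.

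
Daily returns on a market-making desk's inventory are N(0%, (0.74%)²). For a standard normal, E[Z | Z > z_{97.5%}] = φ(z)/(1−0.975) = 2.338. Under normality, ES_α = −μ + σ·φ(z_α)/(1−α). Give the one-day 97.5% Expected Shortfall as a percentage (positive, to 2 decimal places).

ES = 0.74% × 2.338 = 1.730%.

1.73%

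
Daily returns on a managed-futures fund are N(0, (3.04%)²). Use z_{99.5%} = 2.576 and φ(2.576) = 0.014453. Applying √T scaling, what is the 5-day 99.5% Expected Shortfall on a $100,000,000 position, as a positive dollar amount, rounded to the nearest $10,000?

$19,650,000

σ_{5d} = 3.04% × √5 = 6.798%.
ES multiplier = φ(z)/(1−α) = 0.014453/0.005 = 2.891.
ES = 6.798% × 2.891 = 19.653%; on $100,000,000: $19,653,000.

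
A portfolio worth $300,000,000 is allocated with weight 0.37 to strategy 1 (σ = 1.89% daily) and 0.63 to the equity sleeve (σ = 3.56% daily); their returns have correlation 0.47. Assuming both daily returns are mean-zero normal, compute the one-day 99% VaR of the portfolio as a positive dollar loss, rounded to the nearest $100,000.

σ_p² = 0.37²·1.89² + 0.63²·3.56² + 2·0.47·0.37·0.63·1.89·3.56 = 6.9935 (%²).
σ_p = √6.9935 = 2.645%.
At 99%, z = 2.326.
VaR = 2.326 × 2.645% = 6.152%; on $300,000,000 that is $18,456,000.

$18,500,000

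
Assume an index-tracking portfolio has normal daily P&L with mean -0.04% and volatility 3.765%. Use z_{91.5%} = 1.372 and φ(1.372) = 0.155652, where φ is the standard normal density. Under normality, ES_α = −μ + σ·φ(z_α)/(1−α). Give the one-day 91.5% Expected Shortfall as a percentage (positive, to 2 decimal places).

Tail multiplier: φ(z)/(1−α) = 0.155652 / 0.085 = 1.831.
ES = −(-0.04%) + 3.765% × 1.831 = 6.934%.

6.93%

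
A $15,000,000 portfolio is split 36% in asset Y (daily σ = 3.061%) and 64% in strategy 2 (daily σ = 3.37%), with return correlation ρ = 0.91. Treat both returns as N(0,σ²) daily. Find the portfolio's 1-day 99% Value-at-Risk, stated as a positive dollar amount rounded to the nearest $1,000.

σ_p² = 0.36²·3.061² + 0.64²·3.37² + 2·0.91·0.36·0.64·3.061·3.37 = 10.1917 (%²).
σ_p = √10.1917 = 3.192%.
At 99%, z = 2.326.
VaR = 2.326 × 3.192% = 7.425%; on $15,000,000 that is $1,113,750.

$1,114,000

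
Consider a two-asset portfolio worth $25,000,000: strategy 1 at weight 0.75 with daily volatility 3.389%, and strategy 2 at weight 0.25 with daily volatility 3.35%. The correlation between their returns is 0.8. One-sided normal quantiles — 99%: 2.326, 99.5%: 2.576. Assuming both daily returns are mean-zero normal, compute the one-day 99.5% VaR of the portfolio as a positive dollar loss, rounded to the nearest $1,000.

$2,094,000

σ_p² = 0.75²·3.389² + 0.25²·3.35² + 2·0.8·0.75·0.25·3.389·3.35 = 10.5678 (%²).
σ_p = √10.5678 = 3.251%.
VaR = 2.576 × 3.251% = 8.375%; on $25,000,000 that is $2,093,750.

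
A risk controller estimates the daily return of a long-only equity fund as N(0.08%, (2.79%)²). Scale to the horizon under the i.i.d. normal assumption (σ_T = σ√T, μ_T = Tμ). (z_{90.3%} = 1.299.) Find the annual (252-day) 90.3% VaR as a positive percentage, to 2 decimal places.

σ_{252d} = 2.79% × √252 = 44.290%; μ_{252d} = 252 × 0.08% = 20.160%.
VaR = −(20.160%) + 1.299 × 44.290% = 37.373%.

37.37%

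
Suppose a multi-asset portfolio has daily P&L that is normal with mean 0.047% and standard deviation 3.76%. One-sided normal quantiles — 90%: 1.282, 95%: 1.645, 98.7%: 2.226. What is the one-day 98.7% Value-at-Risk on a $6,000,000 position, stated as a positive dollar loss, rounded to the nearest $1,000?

$499,000

VaR = −μ + z·σ = −(0.047%) + 2.226 × 3.76% = 8.323%.
On $6,000,000: 0.08323 × $6,000,000 = $499,380.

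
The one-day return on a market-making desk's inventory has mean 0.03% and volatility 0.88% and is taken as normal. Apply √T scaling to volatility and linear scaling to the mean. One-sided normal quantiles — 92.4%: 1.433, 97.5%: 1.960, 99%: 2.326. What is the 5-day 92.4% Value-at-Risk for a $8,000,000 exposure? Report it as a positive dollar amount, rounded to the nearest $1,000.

$214,000

σ_{5d} = 0.88% × √5 = 1.968%; μ_{5d} = 5 × 0.03% = 0.150%.
VaR = −(0.150%) + 1.433 × 1.968% = 2.670%.
On $8,000,000: 0.02670 × $8,000,000 = $213,600.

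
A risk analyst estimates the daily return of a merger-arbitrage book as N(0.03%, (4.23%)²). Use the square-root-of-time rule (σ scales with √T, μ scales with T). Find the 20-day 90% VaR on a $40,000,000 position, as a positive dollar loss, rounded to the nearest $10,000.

At 90%, z = 1.282.
σ_{20d} = 4.23% × √20 = 18.917%; μ_{20d} = 20 × 0.03% = 0.600%.
VaR = −(0.600%) + 1.282 × 18.917% = 23.652%.
On $40,000,000: 0.23652 × $40,000,000 = $9,460,800.

$9,460,000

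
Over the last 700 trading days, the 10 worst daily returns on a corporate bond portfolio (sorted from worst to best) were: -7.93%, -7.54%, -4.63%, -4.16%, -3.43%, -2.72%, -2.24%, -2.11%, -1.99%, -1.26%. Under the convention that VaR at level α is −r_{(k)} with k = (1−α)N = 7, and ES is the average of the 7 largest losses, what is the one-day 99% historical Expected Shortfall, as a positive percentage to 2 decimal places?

The 7 worst returns sum to -32.65%.
ES = −(-32.65%) / 7 = 4.6642…% ≈ 4.66%.

4.66%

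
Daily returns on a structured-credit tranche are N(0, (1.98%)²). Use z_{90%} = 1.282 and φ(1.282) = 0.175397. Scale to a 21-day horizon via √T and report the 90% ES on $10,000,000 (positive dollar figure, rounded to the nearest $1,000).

$1,591,000

σ_{21d} = 1.98% × √21 = 9.073%.
ES multiplier = φ(z)/(1−α) = 0.175397/0.1 = 1.754.
ES = 9.073% × 1.754 = 15.914%; on $10,000,000: $1,591,400.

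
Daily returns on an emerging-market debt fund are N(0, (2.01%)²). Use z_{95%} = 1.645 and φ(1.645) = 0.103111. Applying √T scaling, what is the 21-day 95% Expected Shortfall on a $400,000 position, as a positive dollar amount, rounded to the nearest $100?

σ_{21d} = 2.01% × √21 = 9.211%.
ES multiplier = φ(z)/(1−α) = 0.103111/0.05 = 2.062.
ES = 9.211% × 2.062 = 18.993%; on $400,000: $75,972.

$76,000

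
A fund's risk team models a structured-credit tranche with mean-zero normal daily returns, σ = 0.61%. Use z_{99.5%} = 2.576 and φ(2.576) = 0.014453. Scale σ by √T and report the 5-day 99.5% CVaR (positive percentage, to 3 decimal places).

3.943%

σ_{5d} = 0.61% × √5 = 1.364%.
ES multiplier = φ(z)/(1−α) = 0.014453/0.005 = 2.891.
ES = 1.364% × 2.891 = 3.943%.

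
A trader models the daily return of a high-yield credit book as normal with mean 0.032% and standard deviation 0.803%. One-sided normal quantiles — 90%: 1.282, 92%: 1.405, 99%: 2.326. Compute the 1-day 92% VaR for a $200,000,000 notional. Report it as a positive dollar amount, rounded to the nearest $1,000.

$2,192,000

VaR = −μ + z·σ = −(0.032%) + 1.405 × 0.803% = 1.096%.
On $200,000,000: 0.01096 × $200,000,000 = $2,192,000.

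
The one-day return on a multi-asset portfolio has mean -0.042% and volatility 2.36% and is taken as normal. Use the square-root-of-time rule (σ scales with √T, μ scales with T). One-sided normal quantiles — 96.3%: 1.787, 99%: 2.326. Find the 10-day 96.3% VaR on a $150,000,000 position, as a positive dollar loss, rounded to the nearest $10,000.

σ_{10d} = 2.36% × √10 = 7.463%; μ_{10d} = 10 × -0.042% = -0.420%.
VaR = −(-0.420%) + 1.787 × 7.463% = 13.756%.
On $150,000,000: 0.13756 × $150,000,000 = $20,634,000.

$20,630,000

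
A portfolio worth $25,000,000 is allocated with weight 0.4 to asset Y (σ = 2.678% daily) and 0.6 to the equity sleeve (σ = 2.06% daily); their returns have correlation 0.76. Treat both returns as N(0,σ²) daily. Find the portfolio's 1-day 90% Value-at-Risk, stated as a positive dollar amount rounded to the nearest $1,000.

$694,000

σ_p² = 0.4²·2.678² + 0.6²·2.06² + 2·0.76·0.4·0.6·2.678·2.06 = 4.6877 (%²).
σ_p = √4.6877 = 2.165%.
At 90%, z = 1.282.
VaR = 1.282 × 2.165% = 2.776%; on $25,000,000 that is $694,000.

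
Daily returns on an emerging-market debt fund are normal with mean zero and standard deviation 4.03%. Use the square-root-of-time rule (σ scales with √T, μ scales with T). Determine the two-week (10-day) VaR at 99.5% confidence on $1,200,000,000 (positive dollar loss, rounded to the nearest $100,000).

At 99.5%, z = 2.576.
σ_{10d} = 4.03% × √10 = 12.744%.
VaR = 2.576 × 12.744% = 32.829%.
On $1,200,000,000: 0.32829 × $1,200,000,000 = $393,948,000.

$393,900,000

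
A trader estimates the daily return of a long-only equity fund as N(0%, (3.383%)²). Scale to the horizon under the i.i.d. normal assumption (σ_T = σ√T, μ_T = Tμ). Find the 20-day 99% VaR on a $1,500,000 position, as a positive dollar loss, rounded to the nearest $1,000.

$528,000

At 99%, z = 2.326.
σ_{20d} = 3.383% × √20 = 15.129%.
VaR = 2.326 × 15.129% = 35.190%.
On $1,500,000: 0.35190 × $1,500,000 = $527,850.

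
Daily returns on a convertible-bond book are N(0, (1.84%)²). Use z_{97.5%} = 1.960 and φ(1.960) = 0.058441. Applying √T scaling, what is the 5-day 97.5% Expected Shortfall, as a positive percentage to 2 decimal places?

9.62%

σ_{5d} = 1.84% × √5 = 4.114%.
ES multiplier = φ(z)/(1−α) = 0.058441/0.025 = 2.338.
ES = 4.114% × 2.338 = 9.619%.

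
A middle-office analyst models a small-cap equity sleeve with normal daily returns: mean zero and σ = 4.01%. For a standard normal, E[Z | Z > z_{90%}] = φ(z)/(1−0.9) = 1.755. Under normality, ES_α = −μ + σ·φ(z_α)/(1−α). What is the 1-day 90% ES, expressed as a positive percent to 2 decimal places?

7.04%

ES = 4.01% × 1.755 = 7.038%.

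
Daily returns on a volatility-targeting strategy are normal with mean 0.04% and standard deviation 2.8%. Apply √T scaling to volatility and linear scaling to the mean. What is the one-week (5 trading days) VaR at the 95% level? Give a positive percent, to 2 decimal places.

10.10%

At 95%, z = 1.645.
σ_{5d} = 2.8% × √5 = 6.261%; μ_{5d} = 5 × 0.04% = 0.200%.
VaR = −(0.200%) + 1.645 × 6.261% = 10.099%.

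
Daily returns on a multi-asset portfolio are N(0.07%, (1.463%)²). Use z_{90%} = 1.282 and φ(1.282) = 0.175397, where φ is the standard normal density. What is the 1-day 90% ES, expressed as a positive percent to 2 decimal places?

2.50%

Tail multiplier: φ(z)/(1−α) = 0.175397 / 0.1 = 1.754.
ES = −(0.07%) + 1.463% × 1.754 = 2.496%.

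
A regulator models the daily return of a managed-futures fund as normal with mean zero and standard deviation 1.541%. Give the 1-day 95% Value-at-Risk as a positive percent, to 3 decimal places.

2.535%

At 95% one-sided, z = 1.645.
VaR = z·σ = 1.645 × 1.541% = 2.535%.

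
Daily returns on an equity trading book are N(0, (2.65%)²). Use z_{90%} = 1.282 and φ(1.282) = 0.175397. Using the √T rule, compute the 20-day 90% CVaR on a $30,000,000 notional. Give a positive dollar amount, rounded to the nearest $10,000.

σ_{20d} = 2.65% × √20 = 11.851%.
ES multiplier = φ(z)/(1−α) = 0.175397/0.1 = 1.754.
ES = 11.851% × 1.754 = 20.787%; on $30,000,000: $6,236,100.

$6,240,000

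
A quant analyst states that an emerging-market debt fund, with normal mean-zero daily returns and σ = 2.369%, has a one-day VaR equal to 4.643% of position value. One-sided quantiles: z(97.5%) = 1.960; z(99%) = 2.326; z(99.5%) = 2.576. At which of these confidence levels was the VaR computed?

97.5%

Implied z = VaR/σ = 4.643 / 2.369 = 1.960.
This matches z(97.5%) = 1.960.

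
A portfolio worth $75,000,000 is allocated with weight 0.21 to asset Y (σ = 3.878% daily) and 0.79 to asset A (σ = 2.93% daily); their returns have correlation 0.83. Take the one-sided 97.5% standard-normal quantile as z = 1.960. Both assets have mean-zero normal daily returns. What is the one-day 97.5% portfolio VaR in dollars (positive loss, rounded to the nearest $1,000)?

$4,447,000

σ_p² = 0.21²·3.878² + 0.79²·2.93² + 2·0.83·0.21·0.79·3.878·2.93 = 9.1502 (%²).
σ_p = √9.1502 = 3.025%.
VaR = 1.960 × 3.025% = 5.929%; on $75,000,000 that is $4,446,750.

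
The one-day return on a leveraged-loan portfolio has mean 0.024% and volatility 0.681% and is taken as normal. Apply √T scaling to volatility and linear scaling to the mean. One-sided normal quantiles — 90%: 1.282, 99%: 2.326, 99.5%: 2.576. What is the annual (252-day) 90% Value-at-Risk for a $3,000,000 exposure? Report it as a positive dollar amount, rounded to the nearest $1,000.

σ_{252d} = 0.681% × √252 = 10.811%; μ_{252d} = 252 × 0.024% = 6.048%.
VaR = −(6.048%) + 1.282 × 10.811% = 7.812%.
On $3,000,000: 0.07812 × $3,000,000 = $234,360.

$234,000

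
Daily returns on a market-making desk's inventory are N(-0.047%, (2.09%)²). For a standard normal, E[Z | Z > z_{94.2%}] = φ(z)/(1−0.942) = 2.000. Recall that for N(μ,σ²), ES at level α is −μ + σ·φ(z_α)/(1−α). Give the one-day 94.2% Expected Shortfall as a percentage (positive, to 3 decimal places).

4.227%

ES = −(-0.047%) + 2.09% × 2.000 = 4.227%.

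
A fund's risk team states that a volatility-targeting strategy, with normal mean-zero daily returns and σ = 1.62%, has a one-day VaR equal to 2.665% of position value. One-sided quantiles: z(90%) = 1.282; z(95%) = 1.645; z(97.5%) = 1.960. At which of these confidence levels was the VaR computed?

Implied z = VaR/σ = 2.665 / 1.62 = 1.645.
This matches z(95%) = 1.645.

95%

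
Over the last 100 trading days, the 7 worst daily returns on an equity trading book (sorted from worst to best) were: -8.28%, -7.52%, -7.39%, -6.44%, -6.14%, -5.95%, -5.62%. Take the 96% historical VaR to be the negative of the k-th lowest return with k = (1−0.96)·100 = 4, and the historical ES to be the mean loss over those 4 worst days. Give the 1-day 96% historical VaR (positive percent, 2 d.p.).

6.44%

k = 4; the 4th lowest return is -6.44%, so VaR = 6.44%.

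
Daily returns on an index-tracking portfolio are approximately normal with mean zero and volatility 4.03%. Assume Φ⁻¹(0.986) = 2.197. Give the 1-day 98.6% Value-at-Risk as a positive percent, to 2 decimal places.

8.85%

VaR = z·σ = 2.197 × 4.03% = 8.854%.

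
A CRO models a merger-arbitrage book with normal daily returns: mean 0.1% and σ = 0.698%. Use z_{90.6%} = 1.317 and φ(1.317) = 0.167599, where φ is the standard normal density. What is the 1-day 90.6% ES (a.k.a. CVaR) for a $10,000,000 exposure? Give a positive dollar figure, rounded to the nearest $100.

$114,500

Tail multiplier: φ(z)/(1−α) = 0.167599 / 0.094 = 1.783.
ES = −(0.1%) + 0.698% × 1.783 = 1.145%.
On $10,000,000: 0.01145 × $10,000,000 = $114,500.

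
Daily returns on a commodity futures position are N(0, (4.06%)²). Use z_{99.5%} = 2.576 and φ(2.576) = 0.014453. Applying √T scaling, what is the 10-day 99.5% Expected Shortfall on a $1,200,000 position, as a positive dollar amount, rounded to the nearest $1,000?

$445,000

σ_{10d} = 4.06% × √10 = 12.839%.
ES multiplier = φ(z)/(1−α) = 0.014453/0.005 = 2.891.
ES = 12.839% × 2.891 = 37.118%; on $1,200,000: $445,416.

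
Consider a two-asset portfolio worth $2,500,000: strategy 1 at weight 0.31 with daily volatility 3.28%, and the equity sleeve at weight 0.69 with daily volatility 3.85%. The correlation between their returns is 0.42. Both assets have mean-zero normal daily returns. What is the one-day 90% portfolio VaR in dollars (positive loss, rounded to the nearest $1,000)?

σ_p² = 0.31²·3.28² + 0.69²·3.85² + 2·0.42·0.31·0.69·3.28·3.85 = 10.3598 (%²).
σ_p = √10.3598 = 3.219%.
At 90%, z = 1.282.
VaR = 1.282 × 3.219% = 4.127%; on $2,500,000 that is $103,175.

$103,000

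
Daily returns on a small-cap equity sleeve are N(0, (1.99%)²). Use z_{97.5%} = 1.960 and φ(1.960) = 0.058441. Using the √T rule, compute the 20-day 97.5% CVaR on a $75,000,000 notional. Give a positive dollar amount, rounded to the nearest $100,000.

$15,600,000

σ_{20d} = 1.99% × √20 = 8.900%.
ES multiplier = φ(z)/(1−α) = 0.058441/0.025 = 2.338.
ES = 8.900% × 2.338 = 20.808%; on $75,000,000: $15,606,000.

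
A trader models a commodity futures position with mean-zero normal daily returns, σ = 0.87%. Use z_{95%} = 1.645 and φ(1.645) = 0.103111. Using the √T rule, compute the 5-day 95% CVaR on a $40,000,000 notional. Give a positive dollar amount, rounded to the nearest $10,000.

$1,600,000

σ_{5d} = 0.87% × √5 = 1.945%.
ES multiplier = φ(z)/(1−α) = 0.103111/0.05 = 2.062.
ES = 1.945% × 2.062 = 4.011%; on $40,000,000: $1,604,400.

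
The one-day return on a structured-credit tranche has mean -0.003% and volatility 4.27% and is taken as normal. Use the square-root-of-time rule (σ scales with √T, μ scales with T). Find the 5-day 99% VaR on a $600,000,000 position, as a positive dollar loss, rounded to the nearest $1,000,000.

$133,000,000

At 99%, z = 2.326.
σ_{5d} = 4.27% × √5 = 9.548%; μ_{5d} = 5 × -0.003% = -0.015%.
VaR = −(-0.015%) + 2.326 × 9.548% = 22.224%.
On $600,000,000: 0.22224 × $600,000,000 = $133,344,000.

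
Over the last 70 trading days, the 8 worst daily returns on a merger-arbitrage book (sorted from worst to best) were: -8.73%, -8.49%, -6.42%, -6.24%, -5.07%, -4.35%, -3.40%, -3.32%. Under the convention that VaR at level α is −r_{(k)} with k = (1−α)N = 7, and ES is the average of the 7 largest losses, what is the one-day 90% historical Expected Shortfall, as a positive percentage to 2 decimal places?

The 7 worst returns sum to -42.70%.
ES = −(-42.70%) / 7 = 6.1% ≈ 6.10%.

6.10%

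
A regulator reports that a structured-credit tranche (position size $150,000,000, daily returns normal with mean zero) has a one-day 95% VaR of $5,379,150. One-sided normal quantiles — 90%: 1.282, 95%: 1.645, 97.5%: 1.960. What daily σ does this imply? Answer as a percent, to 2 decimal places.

VaR as a fraction: $5,379,150 / $150,000,000 = 3.586%.
σ = VaR / z = 3.586% / 1.645 = 2.180%.

2.18%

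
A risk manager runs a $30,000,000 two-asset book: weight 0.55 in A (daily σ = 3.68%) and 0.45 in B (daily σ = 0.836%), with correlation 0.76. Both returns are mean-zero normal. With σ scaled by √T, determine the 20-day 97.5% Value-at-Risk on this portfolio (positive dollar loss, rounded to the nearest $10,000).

σ_p = √(0.55²·3.68² + 0.45²·0.836² + 2·0.76·0.55·0.45·3.68·0.836) = 2.323%.
σ_{20d} = 2.323% × √20 = 10.389%.
z(97.5%) = 1.960.
VaR = 1.960 × 10.389% = 20.362%; on $30,000,000 that is $6,108,600.

$6,110,000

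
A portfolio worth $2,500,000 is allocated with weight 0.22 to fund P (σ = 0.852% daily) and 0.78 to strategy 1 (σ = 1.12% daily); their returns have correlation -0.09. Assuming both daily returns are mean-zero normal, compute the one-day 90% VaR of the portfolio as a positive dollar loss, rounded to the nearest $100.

σ_p² = 0.22²·0.852² + 0.78²·1.12² + 2·-0.09·0.22·0.78·0.852·1.12 = 0.7688 (%²).
σ_p = √0.7688 = 0.877%.
At 90%, z = 1.282.
VaR = 1.282 × 0.877% = 1.124%; on $2,500,000 that is $28,100.

$28,100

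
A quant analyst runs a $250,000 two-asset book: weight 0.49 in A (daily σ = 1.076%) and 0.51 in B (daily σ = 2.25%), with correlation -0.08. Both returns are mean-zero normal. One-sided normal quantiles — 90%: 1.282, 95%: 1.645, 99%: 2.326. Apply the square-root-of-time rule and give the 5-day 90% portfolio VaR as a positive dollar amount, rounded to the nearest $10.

$8,770

σ_p = √(0.49²·1.076² + 0.51²·2.25² + 2·-0.08·0.49·0.51·1.076·2.25) = 1.224%.
σ_{5d} = 1.224% × √5 = 2.737%.
VaR = 1.282 × 2.737% = 3.509%; on $250,000 that is $8,772.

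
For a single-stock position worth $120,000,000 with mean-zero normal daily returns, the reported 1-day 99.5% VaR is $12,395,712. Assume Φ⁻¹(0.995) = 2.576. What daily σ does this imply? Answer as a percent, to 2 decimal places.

4.01%

VaR as a fraction: $12,395,712 / $120,000,000 = 10.330%.
σ = VaR / z = 10.330% / 2.576 = 4.010%.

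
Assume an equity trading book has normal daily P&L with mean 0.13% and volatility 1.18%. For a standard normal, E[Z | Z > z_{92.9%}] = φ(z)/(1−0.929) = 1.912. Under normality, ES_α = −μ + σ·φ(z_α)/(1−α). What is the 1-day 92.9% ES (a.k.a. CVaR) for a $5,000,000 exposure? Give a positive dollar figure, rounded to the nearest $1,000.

$106,000

ES = −(0.13%) + 1.18% × 1.912 = 2.126%.
On $5,000,000: 0.02126 × $5,000,000 = $106,300.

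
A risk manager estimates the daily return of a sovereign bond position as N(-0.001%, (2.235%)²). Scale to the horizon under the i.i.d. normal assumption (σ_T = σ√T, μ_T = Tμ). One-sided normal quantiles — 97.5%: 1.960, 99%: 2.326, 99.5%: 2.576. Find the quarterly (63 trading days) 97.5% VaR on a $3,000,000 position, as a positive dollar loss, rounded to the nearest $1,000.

σ_{63d} = 2.235% × √63 = 17.740%; μ_{63d} = 63 × -0.001% = -0.063%.
VaR = −(-0.063%) + 1.960 × 17.740% = 34.833%.
On $3,000,000: 0.34833 × $3,000,000 = $1,044,990.

$1,045,000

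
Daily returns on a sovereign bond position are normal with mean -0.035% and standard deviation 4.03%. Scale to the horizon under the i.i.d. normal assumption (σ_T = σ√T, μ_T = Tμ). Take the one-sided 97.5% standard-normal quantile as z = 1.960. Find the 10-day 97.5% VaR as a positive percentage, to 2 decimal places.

σ_{10d} = 4.03% × √10 = 12.744%; μ_{10d} = 10 × -0.035% = -0.350%.
VaR = −(-0.350%) + 1.960 × 12.744% = 25.328%.

25.33%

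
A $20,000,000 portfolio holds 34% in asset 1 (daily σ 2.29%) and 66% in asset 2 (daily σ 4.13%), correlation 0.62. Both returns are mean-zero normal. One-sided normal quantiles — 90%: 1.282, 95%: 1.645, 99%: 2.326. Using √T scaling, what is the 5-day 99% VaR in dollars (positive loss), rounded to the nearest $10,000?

σ_p = √(0.34²·2.29² + 0.66²·4.13² + 2·0.62·0.34·0.66·2.29·4.13) = 3.266%.
σ_{5d} = 3.266% × √5 = 7.303%.
VaR = 2.326 × 7.303% = 16.987%; on $20,000,000 that is $3,397,400.

$3,400,000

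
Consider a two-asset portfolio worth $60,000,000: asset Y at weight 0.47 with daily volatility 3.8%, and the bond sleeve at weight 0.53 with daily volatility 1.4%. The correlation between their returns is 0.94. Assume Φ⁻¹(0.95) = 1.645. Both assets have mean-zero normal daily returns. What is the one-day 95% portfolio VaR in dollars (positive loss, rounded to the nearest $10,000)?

σ_p² = 0.47²·3.8² + 0.53²·1.4² + 2·0.94·0.47·0.53·3.8·1.4 = 6.2318 (%²).
σ_p = √6.2318 = 2.496%.
VaR = 1.645 × 2.496% = 4.106%; on $60,000,000 that is $2,463,600.

$2,460,000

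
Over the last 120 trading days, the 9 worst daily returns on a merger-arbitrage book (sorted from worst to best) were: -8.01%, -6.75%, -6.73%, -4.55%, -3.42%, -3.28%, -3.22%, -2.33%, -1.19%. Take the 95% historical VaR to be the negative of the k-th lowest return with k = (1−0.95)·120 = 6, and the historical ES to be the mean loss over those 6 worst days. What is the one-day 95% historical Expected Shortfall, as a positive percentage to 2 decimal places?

The 6 worst returns sum to -32.74%.
ES = −(-32.74%) / 6 = 5.4566…% ≈ 5.46%.

5.46%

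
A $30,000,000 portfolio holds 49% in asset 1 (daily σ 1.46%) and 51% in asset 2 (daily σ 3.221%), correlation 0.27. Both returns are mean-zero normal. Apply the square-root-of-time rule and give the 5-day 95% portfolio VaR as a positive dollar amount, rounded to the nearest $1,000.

$2,164,000

σ_p = √(0.49²·1.46² + 0.51²·3.221² + 2·0.27·0.49·0.51·1.46·3.221) = 1.961%.
σ_{5d} = 1.961% × √5 = 4.385%.
z(95%) = 1.645.
VaR = 1.645 × 4.385% = 7.213%; on $30,000,000 that is $2,163,900.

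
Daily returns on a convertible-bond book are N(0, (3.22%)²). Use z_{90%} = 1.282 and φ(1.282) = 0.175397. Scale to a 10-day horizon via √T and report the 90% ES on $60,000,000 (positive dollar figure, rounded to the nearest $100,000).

$10,700,000

σ_{10d} = 3.22% × √10 = 10.183%.
ES multiplier = φ(z)/(1−α) = 0.175397/0.1 = 1.754.
ES = 10.183% × 1.754 = 17.861%; on $60,000,000: $10,716,600.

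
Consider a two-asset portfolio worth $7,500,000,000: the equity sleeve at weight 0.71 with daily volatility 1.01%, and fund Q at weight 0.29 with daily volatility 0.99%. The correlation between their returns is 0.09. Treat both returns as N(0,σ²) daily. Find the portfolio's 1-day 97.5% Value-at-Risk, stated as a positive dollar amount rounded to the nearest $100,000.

σ_p² = 0.71²·1.01² + 0.29²·0.99² + 2·0.09·0.71·0.29·1.01·0.99 = 0.6337 (%²).
σ_p = √0.6337 = 0.796%.
At 97.5%, z = 1.960.
VaR = 1.960 × 0.796% = 1.560%; on $7,500,000,000 that is $117,000,000.

$117,000,000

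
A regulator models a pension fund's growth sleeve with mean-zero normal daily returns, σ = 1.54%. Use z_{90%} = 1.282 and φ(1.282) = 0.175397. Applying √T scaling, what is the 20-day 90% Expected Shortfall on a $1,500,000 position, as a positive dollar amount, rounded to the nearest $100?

σ_{20d} = 1.54% × √20 = 6.887%.
ES multiplier = φ(z)/(1−α) = 0.175397/0.1 = 1.754.
ES = 6.887% × 1.754 = 12.080%; on $1,500,000: $181,200.

$181,200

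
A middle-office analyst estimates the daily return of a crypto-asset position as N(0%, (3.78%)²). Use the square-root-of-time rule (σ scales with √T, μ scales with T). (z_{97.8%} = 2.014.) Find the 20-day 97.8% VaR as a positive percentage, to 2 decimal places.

σ_{20d} = 3.78% × √20 = 16.905%.
VaR = 2.014 × 16.905% = 34.047%.

34.05%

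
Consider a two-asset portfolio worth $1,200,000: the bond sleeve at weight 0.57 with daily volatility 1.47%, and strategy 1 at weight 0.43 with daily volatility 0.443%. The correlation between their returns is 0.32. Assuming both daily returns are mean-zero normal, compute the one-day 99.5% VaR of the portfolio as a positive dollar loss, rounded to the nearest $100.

$28,300

σ_p² = 0.57²·1.47² + 0.43²·0.443² + 2·0.32·0.57·0.43·1.47·0.443 = 0.8405 (%²).
σ_p = √0.8405 = 0.917%.
At 99.5%, z = 2.576.
VaR = 2.576 × 0.917% = 2.362%; on $1,200,000 that is $28,344.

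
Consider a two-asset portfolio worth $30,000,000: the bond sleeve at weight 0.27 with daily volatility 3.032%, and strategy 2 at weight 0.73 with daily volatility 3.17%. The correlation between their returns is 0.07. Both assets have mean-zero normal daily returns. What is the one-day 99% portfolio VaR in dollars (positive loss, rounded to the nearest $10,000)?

σ_p² = 0.27²·3.032² + 0.73²·3.17² + 2·0.07·0.27·0.73·3.032·3.17 = 6.2904 (%²).
σ_p = √6.2904 = 2.508%.
At 99%, z = 2.326.
VaR = 2.326 × 2.508% = 5.834%; on $30,000,000 that is $1,750,200.

$1,750,000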